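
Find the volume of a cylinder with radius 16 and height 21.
Volume = pi * r² * h
Volume = pi * 16² * 21
Volume = pi * 256 * 21
Volume = pi * 5376
Volume = 16889.20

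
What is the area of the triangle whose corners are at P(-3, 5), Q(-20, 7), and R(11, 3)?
Using the coordinate formula: Area = (1/2)|x₁(y₂-y₃) + x₂(y₃-y₁) + x₃(y₁-y₂)|
Area = (1/2)|(-3)(7-3) + (-20)(3-5) + 11(5-7)|
Area = (1/2)|(-3)*4 + (-20)*(-2) + 11*(-2)|
Area = (1/2)|(-12) + 40 + (-22)|
Area = (1/2)*6 = 3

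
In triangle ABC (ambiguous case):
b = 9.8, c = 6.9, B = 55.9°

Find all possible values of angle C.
sin(C)/c = sin(B)/b  →  sin(C) = c·sin(B)/b = 6.9·sin(55.9°)/9.8 = 0.583022
C₁ = arcsin(0.583022) = 35.66°,  C₂ = 180° - C₁ = 144.34°
Check C₂: A = 180° - 55.9° - 144.34° = -20.24° ≤ 0, rejected
C = 35.66° (one solution)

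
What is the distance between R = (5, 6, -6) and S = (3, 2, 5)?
d = √[(-2)² + (-4)² + (11)²] = √141 = 11.87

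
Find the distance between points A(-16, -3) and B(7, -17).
Using the distance formula: d = sqrt((x₂-x₁)² + (y₂-y₁)²)
dx = 7 - (-16) = 23
dy = (-17) - (-3) = -14
d = sqrt(23² + (-14)²) = sqrt(529 + 196) = sqrt(725) = 26.93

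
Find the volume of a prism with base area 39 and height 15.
Volume = base area * height
Volume = 39 * 15
Volume = 585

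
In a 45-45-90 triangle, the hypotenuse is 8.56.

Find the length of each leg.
In a 45-45-90 triangle, hypotenuse = leg·√2  →  leg = hypotenuse/√2
leg = 8.56/√2 = 6.053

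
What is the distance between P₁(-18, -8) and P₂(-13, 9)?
Using the distance formula: d = sqrt((x₂-x₁)² + (y₂-y₁)²)
dx = (-13) - (-18) = 5
dy = 9 - (-8) = 17
d = sqrt(5² + 17²) = sqrt(25 + 289) = sqrt(314) = 17.72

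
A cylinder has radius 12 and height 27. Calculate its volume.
Volume = pi * r² * h
Volume = pi * 12² * 27
Volume = pi * 144 * 27
Volume = pi * 3888
Volume = 12214.51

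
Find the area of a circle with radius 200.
Area = pi * r²
Area = pi * 200²
Area = pi * 40000
Area = 125663.71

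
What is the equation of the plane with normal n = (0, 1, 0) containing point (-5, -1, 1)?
d = n·P = (0)(-5) + (1)(-1) + (0)(1) = -1
Plane: y = -1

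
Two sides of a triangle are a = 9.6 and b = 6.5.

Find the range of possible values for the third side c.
By the triangle inequality: |a - b| < c < a + b
|9.6 - 6.5| < c < 9.6 + 6.5
3.1 < c < 16.1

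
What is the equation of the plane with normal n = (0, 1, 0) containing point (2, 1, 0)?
d = n·P = (0)(2) + (1)(1) + (0)(0) = 1
Plane: y = 1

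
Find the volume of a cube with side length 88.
Volume = s³
Volume = 88³
Volume = 681472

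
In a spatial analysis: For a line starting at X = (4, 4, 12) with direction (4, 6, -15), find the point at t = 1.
P(1) = (4 + 4(1), 4 + 6(1), 12 + (-15)(1)) = (8, 10, -3)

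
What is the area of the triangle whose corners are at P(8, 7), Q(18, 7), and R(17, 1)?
Using the coordinate formula: Area = (1/2)|x₁(y₂-y₃) + x₂(y₃-y₁) + x₃(y₁-y₂)|
Area = (1/2)|8(7-1) + 18(1-7) + 17(7-7)|
Area = (1/2)|8*6 + 18*(-6) + 17*0|
Area = (1/2)|48 + (-108) + 0|
Area = (1/2)*60 = 30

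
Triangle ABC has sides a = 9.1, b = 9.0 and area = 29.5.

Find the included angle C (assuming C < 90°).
Area = ½ab·sin(C)  →  sin(C) = 2·Area/(ab)
sin(C) = 2·29.5/(9.1·9.0) = 0.720391
C = arcsin(0.720391) = 46.09°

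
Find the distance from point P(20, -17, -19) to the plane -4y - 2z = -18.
d = |0(20) + (-4)(-17) + (-2)(-19) - (-18)| / √(0² + (-4)² + (-2)²) = 124/√20 = 27.73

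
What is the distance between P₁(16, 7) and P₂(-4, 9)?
Using the distance formula: d = sqrt((x₂-x₁)² + (y₂-y₁)²)
dx = (-4) - 16 = -20
dy = 9 - 7 = 2
d = sqrt((-20)² + 2²) = sqrt(400 + 4) = sqrt(404) = 20.10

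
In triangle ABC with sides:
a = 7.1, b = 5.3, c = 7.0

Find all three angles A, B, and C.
By the law of cosines:
cos(A) = (b² + c² - a²)/(2bc) = 0.359569  →  A = 68.93°
cos(B) = (a² + c² - b²)/(2ac) = 0.717505  →  B = 44.15°
cos(C) = (a² + b² - c²)/(2ab) = 0.391974  →  C = 66.92°
Check: A + B + C = 180.0° ✓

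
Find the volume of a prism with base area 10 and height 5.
Volume = base area * height
Volume = 10 * 5
Volume = 50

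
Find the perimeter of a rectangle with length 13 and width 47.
Perimeter = 2 * (length + width)
Perimeter = 2 * (13 + 47)
Perimeter = 2 * 60
Perimeter = 120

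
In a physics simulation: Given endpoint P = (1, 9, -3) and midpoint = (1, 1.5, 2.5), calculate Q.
Q = (2×1 - 1, 2×1.5 - 9, 2×2.5 - (-3)) = (1, -6, 8)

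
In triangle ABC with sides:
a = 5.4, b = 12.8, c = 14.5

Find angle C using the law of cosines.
cos(C) = (a² + b² - c²)/(2ab)
cos(C) = (5.4² + 12.8² - 14.5²)/(2·5.4·12.8) = -17.25/138.24 = -0.124783
C = arccos(-0.124783) = 97.17°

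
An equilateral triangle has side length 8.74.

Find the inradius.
For an equilateral triangle, r = s/(2√3) where s is the side.
r = 8.74/(2√3) = 8.74/3.464102 = 2.523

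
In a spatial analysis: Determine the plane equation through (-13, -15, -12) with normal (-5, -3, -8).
d = n·P = (-5)(-13) + (-3)(-15) + (-8)(-12) = 206
Plane: -5x - 3y - 8z = 206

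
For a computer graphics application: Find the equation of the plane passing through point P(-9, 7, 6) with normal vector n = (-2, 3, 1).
d = n·P = (-2)(-9) + (3)(7) + (1)(6) = 45
Plane: -2x + 3y + z = 45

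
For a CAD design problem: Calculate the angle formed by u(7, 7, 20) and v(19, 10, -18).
u·v = -157, |u|² = 498, |v|² = 785
cos θ = -157/√390930 ≈ -0.2511
θ ≈ 104.5°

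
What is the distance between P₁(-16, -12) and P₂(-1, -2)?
Using the distance formula: d = sqrt((x₂-x₁)² + (y₂-y₁)²)
dx = (-1) - (-16) = 15
dy = (-2) - (-12) = 10
d = sqrt(15² + 10²) = sqrt(225 + 100) = sqrt(325) = 18.03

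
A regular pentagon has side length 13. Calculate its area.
For a regular 5-gon with side length s = 13:
Apothem a = s / (2*tan(pi/5)) = 13 / (2*tan(pi/5)) ≈ 8.9465
Perimeter P = 5 * 13 = 65
Area = (1/2) * P * a = (1/2) * 65 * 8.9465 = 290.76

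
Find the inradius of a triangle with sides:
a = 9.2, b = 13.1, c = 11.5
s = (a+b+c)/2 = (9.2+13.1+11.5)/2 = 16.9
Area = √(s(s-a)(s-b)(s-c)) = √(16.9·7.7·3.8·5.4) = 51.6746
r = Area/s = 51.6746/16.9 = 3.058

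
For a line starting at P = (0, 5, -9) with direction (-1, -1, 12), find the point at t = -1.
P(-1) = (0 + (-1)(-1), 5 + (-1)(-1), -9 + 12(-1)) = (1, 6, -21)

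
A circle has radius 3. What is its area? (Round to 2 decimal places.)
Area = pi * r²
Area = pi * 3²
Area = pi * 9
Area = 28.27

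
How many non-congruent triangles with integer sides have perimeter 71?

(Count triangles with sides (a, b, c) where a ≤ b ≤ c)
With a ≤ b ≤ c and a + b + c = 71, the triangle inequality a + b > c gives c < 71/2, so c ≤ 35.
Iterate a from 1 to ⌊p/3⌋ = 23; for each a, b ranges from a to ⌊(p−a)/2⌋ with c = p − a − b, keeping only c ≥ b.
Triples: (1, 35, 35), (2, 34, 35), (3, 33, 35), …
Count = 114 triangles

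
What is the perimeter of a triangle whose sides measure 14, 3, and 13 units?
Perimeter = sum of all sides
Perimeter = 14 + 3 + 13
Perimeter = 30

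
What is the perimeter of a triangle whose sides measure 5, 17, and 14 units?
Perimeter = sum of all sides
Perimeter = 5 + 17 + 14
Perimeter = 36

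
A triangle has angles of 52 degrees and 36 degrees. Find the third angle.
Sum of angles in a triangle = 180 degrees
Third angle = 180 - 52 - 36
Third angle = 92 degrees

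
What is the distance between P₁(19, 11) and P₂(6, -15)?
Using the distance formula: d = sqrt((x₂-x₁)² + (y₂-y₁)²)
dx = 6 - 19 = -13
dy = (-15) - 11 = -26
d = sqrt((-13)² + (-26)²) = sqrt(169 + 676) = sqrt(845) = 29.07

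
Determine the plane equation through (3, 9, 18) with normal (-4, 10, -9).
d = n·P = (-4)(3) + (10)(9) + (-9)(18) = -84
Plane: -4x + 10y - 9z = -84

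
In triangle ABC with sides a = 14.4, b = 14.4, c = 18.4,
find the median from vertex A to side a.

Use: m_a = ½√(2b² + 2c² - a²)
m_a = ½√(2·14.4² + 2·18.4² - 14.4²)
m_a = ½√(414.72 + 677.12 - 207.36) = ½√884.48 = 14.87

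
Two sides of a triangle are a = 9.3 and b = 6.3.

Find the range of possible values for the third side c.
By the triangle inequality: |a - b| < c < a + b
|9.3 - 6.3| < c < 9.3 + 6.3
3 < c < 15.6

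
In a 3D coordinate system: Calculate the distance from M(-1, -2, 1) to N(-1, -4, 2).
d = √[(0)² + (-2)² + (1)²] = √5 = 2.236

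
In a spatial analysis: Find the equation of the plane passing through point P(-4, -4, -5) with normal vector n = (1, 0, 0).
d = n·P = (1)(-4) + (0)(-4) + (0)(-5) = -4
Plane: x = -4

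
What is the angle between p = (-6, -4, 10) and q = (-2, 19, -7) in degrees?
p·q = -134, |p|² = 152, |q|² = 414
cos θ = -134/√62928 ≈ -0.5342
θ ≈ 122.3°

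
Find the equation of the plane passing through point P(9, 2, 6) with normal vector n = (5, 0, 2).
d = n·P = (5)(9) + (0)(2) + (2)(6) = 57
Plane: 5x + 2z = 57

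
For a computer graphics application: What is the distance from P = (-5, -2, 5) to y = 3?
d = |0(-5) + 1(-2) + 0(5) - (3)| / √(0² + 1² + 0²) = 5/√1 = 5.0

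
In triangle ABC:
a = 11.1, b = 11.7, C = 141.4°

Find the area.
Using A = ½ab·sin(C):
A = ½·11.1·11.7·sin(141.4°) = ½·129.87·0.623880 = 40.51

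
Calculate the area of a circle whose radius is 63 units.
Area = pi * r²
Area = pi * 63²
Area = pi * 3969
Area = 12468.98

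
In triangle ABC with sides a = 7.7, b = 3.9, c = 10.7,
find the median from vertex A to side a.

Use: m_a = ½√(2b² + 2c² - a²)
m_a = ½√(2·3.9² + 2·10.7² - 7.7²)
m_a = ½√(30.42 + 228.98 - 59.29) = ½√200.11 = 7.073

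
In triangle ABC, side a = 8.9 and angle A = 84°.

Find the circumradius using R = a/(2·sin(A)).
R = a/(2·sin(A)) = 8.9/(2·sin(84°))
R = 8.9/(2·0.994522) = 8.9/1.989044 = 4.475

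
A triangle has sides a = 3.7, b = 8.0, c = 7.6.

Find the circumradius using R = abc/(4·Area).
s = (a+b+c)/2 = 9.65
Area = √(s(s-a)(s-b)(s-c)) = √(9.65·5.95·1.65·2.05) = 13.9361
R = abc/(4·Area) = (3.7·8.0·7.6)/(4·13.9361) = 224.96/55.7444 = 4.036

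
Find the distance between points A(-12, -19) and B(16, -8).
Using the distance formula: d = sqrt((x₂-x₁)² + (y₂-y₁)²)
dx = 16 - (-12) = 28
dy = (-8) - (-19) = 11
d = sqrt(28² + 11²) = sqrt(784 + 121) = sqrt(905) = 30.08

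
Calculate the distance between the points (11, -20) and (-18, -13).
Using the distance formula: d = sqrt((x₂-x₁)² + (y₂-y₁)²)
dx = (-18) - 11 = -29
dy = (-13) - (-20) = 7
d = sqrt((-29)² + 7²) = sqrt(841 + 49) = sqrt(890) = 29.83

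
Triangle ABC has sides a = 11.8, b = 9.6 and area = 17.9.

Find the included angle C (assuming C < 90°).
Area = ½ab·sin(C)  →  sin(C) = 2·Area/(ab)
sin(C) = 2·17.9/(11.8·9.6) = 0.316031
C = arcsin(0.316031) = 18.42°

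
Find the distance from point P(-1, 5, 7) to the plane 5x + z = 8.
d = |5(-1) + 0(5) + 1(7) - (8)| / √(5² + 0² + 1²) = 6/√26 = 1.177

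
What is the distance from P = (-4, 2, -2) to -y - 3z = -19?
d = |0(-4) + (-1)(2) + (-3)(-2) - (-19)| / √(0² + (-1)² + (-3)²) = 23/√10 = 7.273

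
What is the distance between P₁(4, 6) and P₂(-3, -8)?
Using the distance formula: d = sqrt((x₂-x₁)² + (y₂-y₁)²)
dx = (-3) - 4 = -7
dy = (-8) - 6 = -14
d = sqrt((-7)² + (-14)²) = sqrt(49 + 196) = sqrt(245) = 15.65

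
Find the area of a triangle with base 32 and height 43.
Area = (1/2) * base * height
Area = (1/2) * 32 * 43
Area = 688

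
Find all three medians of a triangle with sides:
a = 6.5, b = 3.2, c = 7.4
Using m_x = ½√(2y² + 2z² - x²):
m_a = ½√(2·3.2² + 2·7.4² - 6.5²) = ½√87.75 = 4.684
m_b = ½√(2·6.5² + 2·7.4² - 3.2²) = ½√183.78 = 6.778
m_c = ½√(2·6.5² + 2·3.2² - 7.4²) = ½√50.22 = 3.543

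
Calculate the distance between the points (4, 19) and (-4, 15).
Using the distance formula: d = sqrt((x₂-x₁)² + (y₂-y₁)²)
dx = (-4) - 4 = -8
dy = 15 - 19 = -4
d = sqrt((-8)² + (-4)²) = sqrt(64 + 16) = sqrt(80) = 8.94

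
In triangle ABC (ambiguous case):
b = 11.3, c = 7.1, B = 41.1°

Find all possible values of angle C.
sin(C)/c = sin(B)/b  →  sin(C) = c·sin(B)/b = 7.1·sin(41.1°)/11.3 = 0.413041
C₁ = arcsin(0.413041) = 24.4°,  C₂ = 180° - C₁ = 155.6°
Check C₂: A = 180° - 41.1° - 155.6° = -16.7° ≤ 0, rejected
C = 24.4° (one solution)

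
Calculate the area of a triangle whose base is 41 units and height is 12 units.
Area = (1/2) * base * height
Area = (1/2) * 41 * 12
Area = 246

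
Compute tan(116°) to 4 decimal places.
tan(116 degrees) = -2.0503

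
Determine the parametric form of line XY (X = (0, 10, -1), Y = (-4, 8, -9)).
Direction vector d = Y - X = (-4, -2, -8)
x = 0 - 4t, y = 10 - 2t, z = -1 - 8t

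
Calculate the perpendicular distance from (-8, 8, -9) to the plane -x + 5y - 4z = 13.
d = |(-1)(-8) + 5(8) + (-4)(-9) - (13)| / √((-1)² + 5² + (-4)²) = 71/√42 = 10.96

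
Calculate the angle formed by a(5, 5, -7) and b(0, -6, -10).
a·b = 40, |a|² = 99, |b|² = 136
cos θ = 40/√13464 ≈ 0.3447
θ ≈ 69.83°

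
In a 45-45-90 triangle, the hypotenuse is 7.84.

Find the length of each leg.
In a 45-45-90 triangle, hypotenuse = leg·√2  →  leg = hypotenuse/√2
leg = 7.84/√2 = 5.544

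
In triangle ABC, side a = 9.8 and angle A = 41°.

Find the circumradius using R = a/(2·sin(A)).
R = a/(2·sin(A)) = 9.8/(2·sin(41°))
R = 9.8/(2·0.656059) = 9.8/1.312118 = 7.469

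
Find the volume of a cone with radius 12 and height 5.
Volume = (1/3) * pi * r² * h
Volume = (1/3) * pi * 12² * 5
Volume = (1/3) * pi * 144 * 5
Volume = (1/3) * pi * 720
Volume = 753.98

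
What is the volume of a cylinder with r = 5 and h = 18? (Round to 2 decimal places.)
Volume = pi * r² * h
Volume = pi * 5² * 18
Volume = pi * 25 * 18
Volume = pi * 450
Volume = 1413.72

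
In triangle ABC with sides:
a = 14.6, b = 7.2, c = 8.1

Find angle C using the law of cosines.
cos(C) = (a² + b² - c²)/(2ab)
cos(C) = (14.6² + 7.2² - 8.1²)/(2·14.6·7.2) = 199.39/210.24 = 0.948392
C = arccos(0.948392) = 18.49°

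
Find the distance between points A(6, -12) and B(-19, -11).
Using the distance formula: d = sqrt((x₂-x₁)² + (y₂-y₁)²)
dx = (-19) - 6 = -25
dy = (-11) - (-12) = 1
d = sqrt((-25)² + 1²) = sqrt(625 + 1) = sqrt(626) = 25.02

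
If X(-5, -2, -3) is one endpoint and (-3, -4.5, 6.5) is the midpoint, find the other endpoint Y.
Y = (2×(-3) - (-5), 2×(-4.5) - (-2), 2×6.5 - (-3)) = (-1, -7, 16)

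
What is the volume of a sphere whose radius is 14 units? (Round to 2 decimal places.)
Volume = (4/3) * pi * r³
Volume = (4/3) * pi * 14³
Volume = (4/3) * pi * 2744
Volume = 11494.04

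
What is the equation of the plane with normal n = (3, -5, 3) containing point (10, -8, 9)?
d = n·P = (3)(10) + (-5)(-8) + (3)(9) = 97
Plane: 3x - 5y + 3z = 97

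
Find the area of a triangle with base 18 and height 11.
Area = (1/2) * base * height
Area = (1/2) * 18 * 11
Area = 99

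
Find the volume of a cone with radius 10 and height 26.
Volume = (1/3) * pi * r² * h
Volume = (1/3) * pi * 10² * 26
Volume = (1/3) * pi * 100 * 26
Volume = (1/3) * pi * 2600
Volume = 2722.71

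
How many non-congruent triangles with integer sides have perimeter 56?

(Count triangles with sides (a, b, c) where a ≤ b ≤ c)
With a ≤ b ≤ c and a + b + c = 56, the triangle inequality a + b > c gives c < 56/2, so c ≤ 27.
Iterate a from 1 to ⌊p/3⌋ = 18; for each a, b ranges from a to ⌊(p−a)/2⌋ with c = p − a − b, keeping only c ≥ b.
Triples: (2, 27, 27), (3, 26, 27), (4, 25, 27), …
Count = 65 triangles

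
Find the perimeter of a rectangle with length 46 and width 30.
Perimeter = 2 * (length + width)
Perimeter = 2 * (46 + 30)
Perimeter = 2 * 76
Perimeter = 152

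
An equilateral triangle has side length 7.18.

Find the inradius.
For an equilateral triangle, r = s/(2√3) where s is the side.
r = 7.18/(2√3) = 7.18/3.464102 = 2.073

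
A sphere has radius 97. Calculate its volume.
Volume = (4/3) * pi * r³
Volume = (4/3) * pi * 97³
Volume = (4/3) * pi * 912673
Volume = 3822995.72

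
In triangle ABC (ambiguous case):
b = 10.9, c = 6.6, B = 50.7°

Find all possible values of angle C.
sin(C)/c = sin(B)/b  →  sin(C) = c·sin(B)/b = 6.6·sin(50.7°)/10.9 = 0.468564
C₁ = arcsin(0.468564) = 27.94°,  C₂ = 180° - C₁ = 152.06°
Check C₂: A = 180° - 50.7° - 152.06° = -22.76° ≤ 0, rejected
C = 27.94° (one solution)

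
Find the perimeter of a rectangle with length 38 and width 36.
Perimeter = 2 * (length + width)
Perimeter = 2 * (38 + 36)
Perimeter = 2 * 74
Perimeter = 148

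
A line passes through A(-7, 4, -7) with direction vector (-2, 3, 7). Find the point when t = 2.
P(2) = (-7 + (-2)(2), 4 + 3(2), -7 + 7(2)) = (-11, 10, 7)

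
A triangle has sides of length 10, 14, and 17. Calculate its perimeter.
Perimeter = sum of all sides
Perimeter = 10 + 14 + 17
Perimeter = 41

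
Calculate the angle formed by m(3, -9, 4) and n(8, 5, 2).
m·n = -13, |m|² = 106, |n|² = 93
cos θ = -13/√9858 ≈ -0.1309
θ ≈ 97.52°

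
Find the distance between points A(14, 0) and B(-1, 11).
Using the distance formula: d = sqrt((x₂-x₁)² + (y₂-y₁)²)
dx = (-1) - 14 = -15
dy = 11 - 0 = 11
d = sqrt((-15)² + 11²) = sqrt(225 + 121) = sqrt(346) = 18.60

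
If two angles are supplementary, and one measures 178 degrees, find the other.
Supplementary angles sum to 180 degrees.
Other angle = 180 - 178
Other angle = 2 degrees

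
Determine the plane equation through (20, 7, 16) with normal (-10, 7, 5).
d = n·P = (-10)(20) + (7)(7) + (5)(16) = -71
Plane: -10x + 7y + 5z = -71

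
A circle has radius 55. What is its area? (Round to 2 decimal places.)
Area = pi * r²
Area = pi * 55²
Area = pi * 3025
Area = 9503.32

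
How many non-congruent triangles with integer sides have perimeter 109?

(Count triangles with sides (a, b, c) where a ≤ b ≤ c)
With a ≤ b ≤ c and a + b + c = 109, the triangle inequality a + b > c gives c < 109/2, so c ≤ 54.
Iterate a from 1 to ⌊p/3⌋ = 36; for each a, b ranges from a to ⌊(p−a)/2⌋ with c = p − a − b, keeping only c ≥ b.
Triples: (1, 54, 54), (2, 53, 54), (3, 52, 54), …
Count = 261 triangles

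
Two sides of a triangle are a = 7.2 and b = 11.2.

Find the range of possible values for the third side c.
By the triangle inequality: |a - b| < c < a + b
|7.2 - 11.2| < c < 7.2 + 11.2
4 < c < 18.4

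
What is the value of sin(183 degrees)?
sin(183 degrees) = -0.0523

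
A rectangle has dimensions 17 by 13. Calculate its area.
Area = length * width
Area = 17 * 13
Area = 221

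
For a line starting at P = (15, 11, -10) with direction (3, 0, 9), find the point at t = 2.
P(2) = (15 + 3(2), 11 + 0(2), -10 + 9(2)) = (21, 11, 8)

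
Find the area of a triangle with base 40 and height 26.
Area = (1/2) * base * height
Area = (1/2) * 40 * 26
Area = 520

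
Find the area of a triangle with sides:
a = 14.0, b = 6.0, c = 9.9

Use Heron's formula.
s = (a+b+c)/2 = (14.0+6.0+9.9)/2 = 14.95
A = √(s(s-a)(s-b)(s-c)) = √(14.95·0.95·8.95·5.05)
A = √641.917 = 25.34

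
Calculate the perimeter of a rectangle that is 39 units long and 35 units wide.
Perimeter = 2 * (length + width)
Perimeter = 2 * (39 + 35)
Perimeter = 2 * 74
Perimeter = 148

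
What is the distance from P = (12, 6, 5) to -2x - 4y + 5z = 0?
d = |(-2)(12) + (-4)(6) + 5(5) - (0)| / √((-2)² + (-4)² + 5²) = 23/√45 = 3.429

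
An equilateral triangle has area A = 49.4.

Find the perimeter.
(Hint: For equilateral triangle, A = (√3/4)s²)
A = (√3/4)s²  →  s² = 4A/√3 = 4·49.4/√3 = 114.084
s = 10.681
Perimeter = 3s = 32.04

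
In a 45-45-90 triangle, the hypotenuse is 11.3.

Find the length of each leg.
In a 45-45-90 triangle, hypotenuse = leg·√2  →  leg = hypotenuse/√2
leg = 11.3/√2 = 7.99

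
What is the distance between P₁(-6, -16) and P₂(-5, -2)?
Using the distance formula: d = sqrt((x₂-x₁)² + (y₂-y₁)²)
dx = (-5) - (-6) = 1
dy = (-2) - (-16) = 14
d = sqrt(1² + 14²) = sqrt(1 + 196) = sqrt(197) = 14.04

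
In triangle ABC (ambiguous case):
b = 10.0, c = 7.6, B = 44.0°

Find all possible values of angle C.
sin(C)/c = sin(B)/b  →  sin(C) = c·sin(B)/b = 7.6·sin(44.0°)/10.0 = 0.527940
C₁ = arcsin(0.527940) = 31.87°,  C₂ = 180° - C₁ = 148.13°
Check C₂: A = 180° - 44.0° - 148.13° = -12.13° ≤ 0, rejected
C = 31.87° (one solution)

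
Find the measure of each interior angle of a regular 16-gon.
Interior angle of a regular n-gon = (n-2)*180/n
Interior angle = (16-2)*180/16
Interior angle = 14*180/16
Interior angle = 2520/16
Interior angle = 157.50 degrees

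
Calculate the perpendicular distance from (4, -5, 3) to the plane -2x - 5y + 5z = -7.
d = |(-2)(4) + (-5)(-5) + 5(3) - (-7)| / √((-2)² + (-5)² + 5²) = 39/√54 = 5.307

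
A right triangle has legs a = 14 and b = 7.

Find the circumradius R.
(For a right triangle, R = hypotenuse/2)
Hypotenuse c = √(14² + 7²) = √245 = 15.6525
R = c/2 = 7.826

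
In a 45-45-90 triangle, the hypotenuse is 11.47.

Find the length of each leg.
In a 45-45-90 triangle, hypotenuse = leg·√2  →  leg = hypotenuse/√2
leg = 11.47/√2 = 8.111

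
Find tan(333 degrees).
tan(333 degrees) = -0.5095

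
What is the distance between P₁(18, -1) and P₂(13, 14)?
Using the distance formula: d = sqrt((x₂-x₁)² + (y₂-y₁)²)
dx = 13 - 18 = -5
dy = 14 - (-1) = 15
d = sqrt((-5)² + 15²) = sqrt(25 + 225) = sqrt(250) = 15.81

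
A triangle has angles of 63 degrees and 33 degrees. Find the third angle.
Sum of angles in a triangle = 180 degrees
Third angle = 180 - 63 - 33
Third angle = 84 degrees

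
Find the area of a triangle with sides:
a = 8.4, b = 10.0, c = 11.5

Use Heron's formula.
s = (a+b+c)/2 = (8.4+10.0+11.5)/2 = 14.95
A = √(s(s-a)(s-b)(s-c)) = √(14.95·6.55·4.95·3.45)
A = √1672.27 = 40.89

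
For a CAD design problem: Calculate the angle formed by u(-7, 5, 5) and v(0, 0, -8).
u·v = -40, |u|² = 99, |v|² = 64
cos θ = -40/√6336 ≈ -0.5025
θ ≈ 120.2°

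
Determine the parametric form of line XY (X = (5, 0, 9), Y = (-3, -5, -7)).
Direction vector d = Y - X = (-8, -5, -16)
x = 5 - 8t, y = 0 - 5t, z = 9 - 16t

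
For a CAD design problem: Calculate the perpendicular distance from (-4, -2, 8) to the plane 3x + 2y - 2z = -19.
d = |3(-4) + 2(-2) + (-2)(8) - (-19)| / √(3² + 2² + (-2)²) = 13/√17 = 3.153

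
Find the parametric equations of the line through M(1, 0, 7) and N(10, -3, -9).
Direction vector d = N - M = (9, -3, -16)
x = 1 + 9t, y = 0 - 3t, z = 7 - 16t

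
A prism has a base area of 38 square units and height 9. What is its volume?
Volume = base area * height
Volume = 38 * 9
Volume = 342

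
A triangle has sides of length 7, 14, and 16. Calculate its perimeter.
Perimeter = sum of all sides
Perimeter = 7 + 14 + 16
Perimeter = 37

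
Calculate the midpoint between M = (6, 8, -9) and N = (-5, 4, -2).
Midpoint = ((6-5)/2, (8+4)/2, (-9-2)/2) = (0.5, 6, -5.5)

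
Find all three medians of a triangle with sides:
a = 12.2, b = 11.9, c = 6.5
Using m_x = ½√(2y² + 2z² - x²):
m_a = ½√(2·11.9² + 2·6.5² - 12.2²) = ½√218.88 = 7.397
m_b = ½√(2·12.2² + 2·6.5² - 11.9²) = ½√240.57 = 7.755
m_c = ½√(2·12.2² + 2·11.9² - 6.5²) = ½√538.65 = 11.6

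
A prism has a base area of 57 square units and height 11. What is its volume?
Volume = base area * height
Volume = 57 * 11
Volume = 627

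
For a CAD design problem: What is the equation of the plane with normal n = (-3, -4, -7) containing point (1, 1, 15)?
d = n·P = (-3)(1) + (-4)(1) + (-7)(15) = -112
Plane: -3x - 4y - 7z = -112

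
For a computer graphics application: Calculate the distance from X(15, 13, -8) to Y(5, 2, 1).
d = √[(-10)² + (-11)² + (9)²] = √302 = 17.38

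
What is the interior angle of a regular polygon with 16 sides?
Interior angle of a regular n-gon = (n-2)*180/n
Interior angle = (16-2)*180/16
Interior angle = 14*180/16
Interior angle = 2520/16
Interior angle = 157.50 degrees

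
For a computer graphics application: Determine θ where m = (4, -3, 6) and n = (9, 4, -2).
m·n = 12, |m|² = 61, |n|² = 101
cos θ = 12/√6161 ≈ 0.1529
θ ≈ 81.21°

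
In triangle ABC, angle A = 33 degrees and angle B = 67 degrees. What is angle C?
Sum of angles in a triangle = 180 degrees
Third angle = 180 - 33 - 67
Third angle = 80 degrees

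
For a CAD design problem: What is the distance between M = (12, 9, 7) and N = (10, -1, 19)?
d = √[(-2)² + (-10)² + (12)²] = √248 = 15.75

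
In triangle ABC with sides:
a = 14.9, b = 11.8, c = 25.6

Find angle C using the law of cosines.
cos(C) = (a² + b² - c²)/(2ab)
cos(C) = (14.9² + 11.8² - 25.6²)/(2·14.9·11.8) = -294.11/351.64 = -0.836395
C = arccos(-0.836395) = 146.8°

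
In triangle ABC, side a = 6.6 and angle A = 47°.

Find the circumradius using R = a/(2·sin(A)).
R = a/(2·sin(A)) = 6.6/(2·sin(47°))
R = 6.6/(2·0.731354) = 6.6/1.462707 = 4.512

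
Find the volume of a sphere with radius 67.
Volume = (4/3) * pi * r³
Volume = (4/3) * pi * 67³
Volume = (4/3) * pi * 300763
Volume = 1259833.11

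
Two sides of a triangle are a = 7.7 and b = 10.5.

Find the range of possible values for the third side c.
By the triangle inequality: |a - b| < c < a + b
|7.7 - 10.5| < c < 7.7 + 10.5
2.8 < c < 18.2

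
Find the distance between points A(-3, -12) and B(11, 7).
Using the distance formula: d = sqrt((x₂-x₁)² + (y₂-y₁)²)
dx = 11 - (-3) = 14
dy = 7 - (-12) = 19
d = sqrt(14² + 19²) = sqrt(196 + 361) = sqrt(557) = 23.60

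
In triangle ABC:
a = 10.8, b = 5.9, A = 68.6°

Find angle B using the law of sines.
sin(B)/b = sin(A)/a
sin(B) = b·sin(A)/a = 5.9·sin(68.6°)/10.8 = 0.508632
B = arcsin(0.508632) = 30.57°  (b ≤ a, so B ≤ A and the acute solution is unique)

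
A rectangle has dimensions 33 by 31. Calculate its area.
Area = length * width
Area = 33 * 31
Area = 1023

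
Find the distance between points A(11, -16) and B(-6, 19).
Using the distance formula: d = sqrt((x₂-x₁)² + (y₂-y₁)²)
dx = (-6) - 11 = -17
dy = 19 - (-16) = 35
d = sqrt((-17)² + 35²) = sqrt(289 + 1225) = sqrt(1514) = 38.91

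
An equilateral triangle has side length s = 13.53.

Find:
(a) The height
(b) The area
(a) Height h = s·√3/2 = 13.53·√3/2 = 11.72
(b) Area = (√3/4)·s² = (√3/4)·13.53² = (√3/4)·183.061 = 79.27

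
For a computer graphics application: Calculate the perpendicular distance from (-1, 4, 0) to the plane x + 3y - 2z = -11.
d = |1(-1) + 3(4) + (-2)(0) - (-11)| / √(1² + 3² + (-2)²) = 22/√14 = 5.88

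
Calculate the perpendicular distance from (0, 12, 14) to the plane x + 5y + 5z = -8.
d = |1(0) + 5(12) + 5(14) - (-8)| / √(1² + 5² + 5²) = 138/√51 = 19.32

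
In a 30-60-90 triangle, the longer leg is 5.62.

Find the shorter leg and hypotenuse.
In a 30-60-90 triangle, sides are in ratio 1 : √3 : 2.
Long leg = short leg·√3  →  short leg = 5.62/√3 = 3.245
Hypotenuse = 2·(short leg) = 2·5.62/√3 = 6.489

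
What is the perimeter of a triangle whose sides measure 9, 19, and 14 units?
Perimeter = sum of all sides
Perimeter = 9 + 19 + 14
Perimeter = 42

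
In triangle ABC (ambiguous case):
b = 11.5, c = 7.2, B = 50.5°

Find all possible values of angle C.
sin(C)/c = sin(B)/b  →  sin(C) = c·sin(B)/b = 7.2·sin(50.5°)/11.5 = 0.483104
C₁ = arcsin(0.483104) = 28.89°,  C₂ = 180° - C₁ = 151.11°
Check C₂: A = 180° - 50.5° - 151.11° = -21.61° ≤ 0, rejected
C = 28.89° (one solution)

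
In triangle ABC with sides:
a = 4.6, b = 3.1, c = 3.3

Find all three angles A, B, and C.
By the law of cosines:
cos(A) = (b² + c² - a²)/(2bc) = -0.032258  →  A = 91.85°
cos(B) = (a² + c² - b²)/(2ac) = 0.739130  →  B = 42.34°
cos(C) = (a² + b² - c²)/(2ab) = 0.697055  →  C = 45.81°
Check: A + B + C = 180.0° ✓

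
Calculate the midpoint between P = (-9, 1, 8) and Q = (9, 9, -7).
Midpoint = ((-9+9)/2, (1+9)/2, (8-7)/2) = (0, 5, 0.5)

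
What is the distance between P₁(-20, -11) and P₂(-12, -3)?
Using the distance formula: d = sqrt((x₂-x₁)² + (y₂-y₁)²)
dx = (-12) - (-20) = 8
dy = (-3) - (-11) = 8
d = sqrt(8² + 8²) = sqrt(64 + 64) = sqrt(128) = 11.31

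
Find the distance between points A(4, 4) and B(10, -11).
Using the distance formula: d = sqrt((x₂-x₁)² + (y₂-y₁)²)
dx = 10 - 4 = 6
dy = (-11) - 4 = -15
d = sqrt(6² + (-15)²) = sqrt(36 + 225) = sqrt(261) = 16.16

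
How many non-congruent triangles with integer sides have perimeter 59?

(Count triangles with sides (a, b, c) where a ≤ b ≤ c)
With a ≤ b ≤ c and a + b + c = 59, the triangle inequality a + b > c gives c < 59/2, so c ≤ 29.
Iterate a from 1 to ⌊p/3⌋ = 19; for each a, b ranges from a to ⌊(p−a)/2⌋ with c = p − a − b, keeping only c ≥ b.
Triples: (1, 29, 29), (2, 28, 29), (3, 27, 29), …
Count = 80 triangles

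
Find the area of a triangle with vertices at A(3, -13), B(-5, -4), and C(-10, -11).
Using the coordinate formula: Area = (1/2)|x₁(y₂-y₃) + x₂(y₃-y₁) + x₃(y₁-y₂)|
Area = (1/2)|3((-4)-(-11)) + (-5)((-11)-(-13)) + (-10)((-13)-(-4))|
Area = (1/2)|3*7 + (-5)*2 + (-10)*(-9)|
Area = (1/2)|21 + (-10) + 90|
Area = (1/2)*101 = 50.50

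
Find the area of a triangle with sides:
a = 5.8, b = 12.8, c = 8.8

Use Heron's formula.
s = (a+b+c)/2 = (5.8+12.8+8.8)/2 = 13.7
A = √(s(s-a)(s-b)(s-c)) = √(13.7·7.9·0.9·4.9)
A = √477.294 = 21.85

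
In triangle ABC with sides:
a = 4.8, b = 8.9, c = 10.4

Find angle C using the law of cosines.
cos(C) = (a² + b² - c²)/(2ab)
cos(C) = (4.8² + 8.9² - 10.4²)/(2·4.8·8.9) = -5.91/85.44 = -0.069171
C = arccos(-0.069171) = 93.97°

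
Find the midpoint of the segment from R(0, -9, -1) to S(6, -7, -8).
Midpoint = ((0+6)/2, (-9-7)/2, (-1-8)/2) = (3, -8, -4.5)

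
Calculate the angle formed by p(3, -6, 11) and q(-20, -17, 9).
p·q = 141, |p|² = 166, |q|² = 770
cos θ = 141/√127820 ≈ 0.3944
θ ≈ 66.77°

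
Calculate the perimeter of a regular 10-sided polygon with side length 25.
Perimeter = number of sides * side length
Perimeter = 10 * 25
Perimeter = 250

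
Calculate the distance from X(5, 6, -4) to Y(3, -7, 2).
d = √[(-2)² + (-13)² + (6)²] = √209 = 14.46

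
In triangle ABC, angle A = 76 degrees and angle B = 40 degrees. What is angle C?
Sum of angles in a triangle = 180 degrees
Third angle = 180 - 76 - 40
Third angle = 64 degrees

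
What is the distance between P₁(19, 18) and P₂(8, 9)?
Using the distance formula: d = sqrt((x₂-x₁)² + (y₂-y₁)²)
dx = 8 - 19 = -11
dy = 9 - 18 = -9
d = sqrt((-11)² + (-9)²) = sqrt(121 + 81) = sqrt(202) = 14.21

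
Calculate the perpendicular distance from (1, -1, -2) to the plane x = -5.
d = |1(1) + 0(-1) + 0(-2) - (-5)| / √(1² + 0² + 0²) = 6/√1 = 6.0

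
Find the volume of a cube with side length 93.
Volume = s³
Volume = 93³
Volume = 804357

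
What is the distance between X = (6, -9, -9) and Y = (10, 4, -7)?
d = √[(4)² + (13)² + (2)²] = √189 = 13.75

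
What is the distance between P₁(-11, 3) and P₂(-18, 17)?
Using the distance formula: d = sqrt((x₂-x₁)² + (y₂-y₁)²)
dx = (-18) - (-11) = -7
dy = 17 - 3 = 14
d = sqrt((-7)² + 14²) = sqrt(49 + 196) = sqrt(245) = 15.65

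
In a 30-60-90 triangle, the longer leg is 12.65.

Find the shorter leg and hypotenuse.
In a 30-60-90 triangle, sides are in ratio 1 : √3 : 2.
Long leg = short leg·√3  →  short leg = 12.65/√3 = 7.303
Hypotenuse = 2·(short leg) = 2·12.65/√3 = 14.61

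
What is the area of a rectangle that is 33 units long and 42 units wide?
Area = length * width
Area = 33 * 42
Area = 1386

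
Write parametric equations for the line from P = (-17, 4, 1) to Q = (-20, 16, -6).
Direction vector d = Q - P = (-3, 12, -7)
x = -17 - 3t, y = 4 + 12t, z = 1 - 7t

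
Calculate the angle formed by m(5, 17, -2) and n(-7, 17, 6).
m·n = 242, |m|² = 318, |n|² = 374
cos θ = 242/√118932 ≈ 0.7017
θ ≈ 45.43°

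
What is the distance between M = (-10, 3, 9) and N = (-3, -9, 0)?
d = √[(7)² + (-12)² + (-9)²] = √274 = 16.55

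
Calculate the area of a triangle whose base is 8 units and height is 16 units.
Area = (1/2) * base * height
Area = (1/2) * 8 * 16
Area = 64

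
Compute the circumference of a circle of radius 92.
Circumference = 2 * pi * r
Circumference = 2 * pi * 92
Circumference = 578.05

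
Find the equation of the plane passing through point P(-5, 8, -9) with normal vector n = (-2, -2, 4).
d = n·P = (-2)(-5) + (-2)(8) + (4)(-9) = -42
Plane: -2x - 2y + 4z = -42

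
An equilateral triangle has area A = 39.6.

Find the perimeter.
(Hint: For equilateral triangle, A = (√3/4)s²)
A = (√3/4)s²  →  s² = 4A/√3 = 4·39.6/√3 = 91.4523
s = 9.56307
Perimeter = 3s = 28.69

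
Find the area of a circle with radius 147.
Area = pi * r²
Area = pi * 147²
Area = pi * 21609
Area = 67886.68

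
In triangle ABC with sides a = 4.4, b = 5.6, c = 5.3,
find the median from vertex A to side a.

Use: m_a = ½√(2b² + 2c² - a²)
m_a = ½√(2·5.6² + 2·5.3² - 4.4²)
m_a = ½√(62.72 + 56.18 - 19.36) = ½√99.54 = 4.988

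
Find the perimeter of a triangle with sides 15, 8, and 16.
Perimeter = sum of all sides
Perimeter = 15 + 8 + 16
Perimeter = 39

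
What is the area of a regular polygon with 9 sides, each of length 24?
For a regular 9-gon with side length s = 24:
Apothem a = s / (2*tan(pi/9)) = 24 / (2*tan(pi/9)) ≈ 32.9697
Perimeter P = 9 * 24 = 216
Area = (1/2) * P * a = (1/2) * 216 * 32.9697 = 3560.73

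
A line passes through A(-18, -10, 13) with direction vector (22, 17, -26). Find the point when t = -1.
P(-1) = (-18 + 22(-1), -10 + 17(-1), 13 + (-26)(-1)) = (-40, -27, 39)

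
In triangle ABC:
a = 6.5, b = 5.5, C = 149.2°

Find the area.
Using A = ½ab·sin(C):
A = ½·6.5·5.5·sin(149.2°) = ½·35.75·0.512043 = 9.153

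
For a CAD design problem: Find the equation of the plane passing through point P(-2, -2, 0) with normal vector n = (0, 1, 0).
d = n·P = (0)(-2) + (1)(-2) + (0)(0) = -2
Plane: y = -2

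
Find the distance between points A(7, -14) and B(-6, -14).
Using the distance formula: d = sqrt((x₂-x₁)² + (y₂-y₁)²)
dx = (-6) - 7 = -13
dy = (-14) - (-14) = 0
d = sqrt((-13)² + 0²) = sqrt(169 + 0) = sqrt(169) = 13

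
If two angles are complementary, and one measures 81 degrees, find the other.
Complementary angles sum to 90 degrees.
Other angle = 90 - 81
Other angle = 9 degrees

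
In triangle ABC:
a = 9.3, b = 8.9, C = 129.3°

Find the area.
Using A = ½ab·sin(C):
A = ½·9.3·8.9·sin(129.3°) = ½·82.77·0.773840 = 32.03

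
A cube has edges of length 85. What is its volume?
Volume = s³
Volume = 85³
Volume = 614125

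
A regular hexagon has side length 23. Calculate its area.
For a regular 6-gon with side length s = 23:
Apothem a = s / (2*tan(pi/6)) = 23 / (2*tan(pi/6)) ≈ 19.9186
Perimeter P = 6 * 23 = 138
Area = (1/2) * P * a = (1/2) * 138 * 19.9186 = 1374.38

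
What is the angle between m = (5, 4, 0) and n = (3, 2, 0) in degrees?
m·n = 23, |m|² = 41, |n|² = 13
cos θ = 23/√533 ≈ 0.9962
θ ≈ 4.97°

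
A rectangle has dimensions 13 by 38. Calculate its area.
Area = length * width
Area = 13 * 38
Area = 494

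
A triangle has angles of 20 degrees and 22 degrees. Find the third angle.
Sum of angles in a triangle = 180 degrees
Third angle = 180 - 20 - 22
Third angle = 138 degrees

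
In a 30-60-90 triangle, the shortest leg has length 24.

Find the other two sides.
Long leg = 24√3 = 41.57, Hypotenuse = 48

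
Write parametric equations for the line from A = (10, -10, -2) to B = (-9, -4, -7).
Direction vector d = B - A = (-19, 6, -5)
x = 10 - 19t, y = -10 + 6t, z = -2 - 5t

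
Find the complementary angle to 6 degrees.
Complementary angles sum to 90 degrees.
Other angle = 90 - 6
Other angle = 84 degrees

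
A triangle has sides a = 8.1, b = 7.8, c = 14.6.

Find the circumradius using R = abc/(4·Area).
s = (a+b+c)/2 = 15.25
Area = √(s(s-a)(s-b)(s-c)) = √(15.25·7.15·7.45·0.65) = 22.9786
R = abc/(4·Area) = (8.1·7.8·14.6)/(4·22.9786) = 922.428/91.9144 = 10.04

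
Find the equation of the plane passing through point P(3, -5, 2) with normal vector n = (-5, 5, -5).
d = n·P = (-5)(3) + (5)(-5) + (-5)(2) = -50
Plane: -5x + 5y - 5z = -50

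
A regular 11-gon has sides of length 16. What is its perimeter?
Perimeter = number of sides * side length
Perimeter = 11 * 16
Perimeter = 176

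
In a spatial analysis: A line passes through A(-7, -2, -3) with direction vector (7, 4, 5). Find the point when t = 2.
P(2) = (-7 + 7(2), -2 + 4(2), -3 + 5(2)) = (7, 6, 7)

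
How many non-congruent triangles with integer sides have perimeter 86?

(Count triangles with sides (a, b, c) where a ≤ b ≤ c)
With a ≤ b ≤ c and a + b + c = 86, the triangle inequality a + b > c gives c < 86/2, so c ≤ 42.
Iterate a from 1 to ⌊p/3⌋ = 28; for each a, b ranges from a to ⌊(p−a)/2⌋ with c = p − a − b, keeping only c ≥ b.
Triples: (2, 42, 42), (3, 41, 42), (4, 40, 42), …
Count = 154 triangles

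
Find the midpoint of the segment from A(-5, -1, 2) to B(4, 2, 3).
Midpoint = ((-5+4)/2, (-1+2)/2, (2+3)/2) = (-0.5, 0.5, 2.5)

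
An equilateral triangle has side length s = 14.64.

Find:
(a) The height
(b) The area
(a) Height h = s·√3/2 = 14.64·√3/2 = 12.68
(b) Area = (√3/4)·s² = (√3/4)·14.64² = (√3/4)·214.33 = 92.81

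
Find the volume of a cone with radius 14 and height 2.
Volume = (1/3) * pi * r² * h
Volume = (1/3) * pi * 14² * 2
Volume = (1/3) * pi * 196 * 2
Volume = (1/3) * pi * 392
Volume = 410.50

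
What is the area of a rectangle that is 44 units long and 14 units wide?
Area = length * width
Area = 44 * 14
Area = 616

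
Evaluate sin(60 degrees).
sin(60 degrees) = sqrt(3)/2
Decimal approximation: 0.866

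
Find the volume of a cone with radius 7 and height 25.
Volume = (1/3) * pi * r² * h
Volume = (1/3) * pi * 7² * 25
Volume = (1/3) * pi * 49 * 25
Volume = (1/3) * pi * 1225
Volume = 1282.82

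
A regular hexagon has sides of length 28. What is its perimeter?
Perimeter = number of sides * side length
Perimeter = 6 * 28
Perimeter = 168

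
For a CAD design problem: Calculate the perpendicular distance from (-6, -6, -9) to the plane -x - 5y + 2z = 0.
d = |(-1)(-6) + (-5)(-6) + 2(-9) - (0)| / √((-1)² + (-5)² + 2²) = 18/√30 = 3.286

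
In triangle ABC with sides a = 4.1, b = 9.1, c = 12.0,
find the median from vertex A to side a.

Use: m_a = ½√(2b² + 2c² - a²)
m_a = ½√(2·9.1² + 2·12.0² - 4.1²)
m_a = ½√(165.62 + 288 - 16.81) = ½√436.81 = 10.45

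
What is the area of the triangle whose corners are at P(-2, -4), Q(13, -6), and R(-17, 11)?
Using the coordinate formula: Area = (1/2)|x₁(y₂-y₃) + x₂(y₃-y₁) + x₃(y₁-y₂)|
Area = (1/2)|(-2)((-6)-11) + 13(11-(-4)) + (-17)((-4)-(-6))|
Area = (1/2)|(-2)*(-17) + 13*15 + (-17)*2|
Area = (1/2)|34 + 195 + (-34)|
Area = (1/2)*195 = 97.50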